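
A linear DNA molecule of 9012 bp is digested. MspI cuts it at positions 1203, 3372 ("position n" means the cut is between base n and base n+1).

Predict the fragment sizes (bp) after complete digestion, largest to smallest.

5640, 2169, 1203 bp

Linear molecule, 2 cuts → 3 fragments:
  1203 − 0 = 1203 bp
  3372 − 1203 = 2169 bp
  9012 − 3372 = 5640 bp
Sorted largest to smallest: 5640, 2169, 1203 bp.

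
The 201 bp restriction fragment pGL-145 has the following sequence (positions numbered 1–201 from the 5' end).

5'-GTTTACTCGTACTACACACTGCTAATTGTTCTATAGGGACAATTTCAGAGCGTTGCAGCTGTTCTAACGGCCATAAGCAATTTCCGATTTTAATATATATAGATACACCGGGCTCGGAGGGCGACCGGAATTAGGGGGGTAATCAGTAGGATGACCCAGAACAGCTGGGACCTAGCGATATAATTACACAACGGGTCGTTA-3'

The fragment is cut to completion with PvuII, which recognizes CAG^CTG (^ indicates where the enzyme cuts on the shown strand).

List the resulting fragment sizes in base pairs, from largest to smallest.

106, 58, 37 bp

PvuII sites (CAGCTG) start at positions 56, 162.
PvuII cuts after base 3 of each site, so after positions 58, 164.
Linear molecule, 2 cuts → 3 fragments:
  1–58 → 58 bp
  59–164 → 106 bp
  165–201 → 37 bp
Sorted largest to smallest: 106, 58, 37 bp.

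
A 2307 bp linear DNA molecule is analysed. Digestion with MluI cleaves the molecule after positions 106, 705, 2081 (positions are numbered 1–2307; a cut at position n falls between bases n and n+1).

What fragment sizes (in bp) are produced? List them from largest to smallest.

1376, 599, 226, 106 bp

Linear molecule, 3 cuts → 4 fragments:
  106 − 0 = 106 bp
  705 − 106 = 599 bp
  2081 − 705 = 1376 bp
  2307 − 2081 = 226 bp
Sorted largest to smallest: 1376, 599, 226, 106 bp.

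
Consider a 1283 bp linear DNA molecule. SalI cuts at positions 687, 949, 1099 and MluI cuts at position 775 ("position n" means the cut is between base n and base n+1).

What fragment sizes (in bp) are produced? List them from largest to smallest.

Combined cut positions (sorted): 687, 775, 949, 1099.
Linear molecule, 4 cuts → 5 fragments:
  687 − 0 = 687 bp
  775 − 687 = 88 bp
  949 − 775 = 174 bp
  1099 − 949 = 150 bp
  1283 − 1099 = 184 bp
Sorted largest to smallest: 687, 184, 174, 150, 88 bp.

687, 184, 174, 150, 88 bp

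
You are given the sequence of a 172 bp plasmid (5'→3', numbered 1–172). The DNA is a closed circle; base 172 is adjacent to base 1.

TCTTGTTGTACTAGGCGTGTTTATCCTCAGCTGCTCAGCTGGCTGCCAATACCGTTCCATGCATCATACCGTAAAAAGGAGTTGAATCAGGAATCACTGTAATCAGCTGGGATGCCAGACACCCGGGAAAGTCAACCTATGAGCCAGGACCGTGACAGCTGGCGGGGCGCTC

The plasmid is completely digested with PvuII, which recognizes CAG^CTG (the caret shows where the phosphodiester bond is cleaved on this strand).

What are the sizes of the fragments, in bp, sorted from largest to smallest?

PvuII sites (CAGCTG) start at positions 28, 36, 104, 156.
PvuII cuts after base 3 of each site, so after positions 30, 38, 106, 158.
Circular molecule, 4 cuts → 4 fragments:
  31–38 → 8 bp
  39–106 → 68 bp
  107–158 → 52 bp
  159–172 then 1–30 → 14 + 30 = 44 bp
Sorted largest to smallest: 68, 52, 44, 8 bp.

68, 52, 44, 8 bp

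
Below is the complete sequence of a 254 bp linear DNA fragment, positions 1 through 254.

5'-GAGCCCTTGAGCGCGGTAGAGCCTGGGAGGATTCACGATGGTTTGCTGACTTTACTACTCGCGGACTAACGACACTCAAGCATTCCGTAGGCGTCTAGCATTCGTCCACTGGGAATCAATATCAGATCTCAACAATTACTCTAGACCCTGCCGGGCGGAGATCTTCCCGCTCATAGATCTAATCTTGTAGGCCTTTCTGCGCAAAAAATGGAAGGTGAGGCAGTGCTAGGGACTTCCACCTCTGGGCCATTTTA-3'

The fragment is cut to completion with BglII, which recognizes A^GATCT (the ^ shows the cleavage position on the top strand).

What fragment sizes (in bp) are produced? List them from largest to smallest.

BglII sites (AGATCT) start at positions 124, 159, 175.
BglII cuts after the first base of each site, so after positions 124, 159, 175.
Linear molecule, 3 cuts → 4 fragments:
  1–124 → 124 bp
  125–159 → 35 bp
  160–175 → 16 bp
  176–254 → 79 bp
Sorted largest to smallest: 124, 79, 35, 16 bp.

124, 79, 35, 16 bp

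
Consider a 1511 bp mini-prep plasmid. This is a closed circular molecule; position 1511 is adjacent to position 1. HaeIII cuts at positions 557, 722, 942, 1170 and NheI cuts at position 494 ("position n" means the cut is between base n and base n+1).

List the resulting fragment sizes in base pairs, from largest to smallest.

835, 228, 220, 165, 63 bp

Combined cut positions (sorted): 494, 557, 722, 942, 1170.
Circular molecule, 5 cuts → 5 fragments:
  557 − 494 = 63 bp
  722 − 557 = 165 bp
  942 − 722 = 220 bp
  1170 − 942 = 228 bp
  wrap: 1511 − 1170 + 494 = 835 bp
Sorted largest to smallest: 835, 228, 220, 165, 63 bp.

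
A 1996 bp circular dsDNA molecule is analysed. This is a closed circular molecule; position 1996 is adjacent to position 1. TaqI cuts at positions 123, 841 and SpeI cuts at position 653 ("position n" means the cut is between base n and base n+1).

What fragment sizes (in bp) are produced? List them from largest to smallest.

Combined cut positions (sorted): 123, 653, 841.
Circular molecule, 3 cuts → 3 fragments:
  653 − 123 = 530 bp
  841 − 653 = 188 bp
  wrap: 1996 − 841 + 123 = 1278 bp
Sorted largest to smallest: 1278, 530, 188 bp.

1278, 530, 188 bp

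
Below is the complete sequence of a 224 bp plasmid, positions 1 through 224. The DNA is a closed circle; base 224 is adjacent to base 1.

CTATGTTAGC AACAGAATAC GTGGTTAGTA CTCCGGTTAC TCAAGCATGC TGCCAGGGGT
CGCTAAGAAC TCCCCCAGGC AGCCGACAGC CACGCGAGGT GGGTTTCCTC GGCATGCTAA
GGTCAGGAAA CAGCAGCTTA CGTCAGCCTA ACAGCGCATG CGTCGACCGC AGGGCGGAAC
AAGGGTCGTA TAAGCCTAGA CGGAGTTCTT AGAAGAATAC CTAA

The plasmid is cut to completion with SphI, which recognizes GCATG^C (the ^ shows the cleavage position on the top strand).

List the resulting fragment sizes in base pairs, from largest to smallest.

SphI sites (GCATGC) start at positions 45, 112, 156.
SphI cuts after base 5 of each site (before the last base), so after positions 49, 116, 160.
Circular molecule, 3 cuts → 3 fragments:
  50–116 → 67 bp
  117–160 → 44 bp
  161–224 then 1–49 → 64 + 49 = 113 bp
Sorted largest to smallest: 113, 67, 44 bp.

113, 67, 44 bp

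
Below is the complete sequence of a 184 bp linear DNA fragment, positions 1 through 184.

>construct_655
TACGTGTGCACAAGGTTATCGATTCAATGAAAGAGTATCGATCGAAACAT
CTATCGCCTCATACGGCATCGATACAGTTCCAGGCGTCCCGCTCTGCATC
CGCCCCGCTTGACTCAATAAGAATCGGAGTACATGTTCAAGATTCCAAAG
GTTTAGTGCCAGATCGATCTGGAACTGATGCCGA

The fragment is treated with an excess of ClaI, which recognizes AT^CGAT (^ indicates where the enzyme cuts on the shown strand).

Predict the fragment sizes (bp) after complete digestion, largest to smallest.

ClaI sites (ATCGAT) start at positions 18, 37, 68, 163.
ClaI cuts after base 2 of each site, so after positions 19, 38, 69, 164.
Linear molecule, 4 cuts → 5 fragments:
  1–19 → 19 bp
  20–38 → 19 bp
  39–69 → 31 bp
  70–164 → 95 bp
  165–184 → 20 bp
Sorted largest to smallest: 95, 31, 20, 19, 19 bp.

95, 31, 20, 19, 19 bp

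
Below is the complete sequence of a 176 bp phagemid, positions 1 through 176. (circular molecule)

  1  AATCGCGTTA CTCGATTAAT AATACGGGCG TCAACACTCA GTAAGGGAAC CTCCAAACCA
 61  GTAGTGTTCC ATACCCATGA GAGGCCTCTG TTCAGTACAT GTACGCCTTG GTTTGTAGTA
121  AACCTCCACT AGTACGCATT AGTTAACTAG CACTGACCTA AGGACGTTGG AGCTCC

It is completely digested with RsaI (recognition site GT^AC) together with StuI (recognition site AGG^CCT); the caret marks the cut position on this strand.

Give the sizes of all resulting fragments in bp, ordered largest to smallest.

127, 31, 12, 6 bp

RsaI sites (GTAC) start at positions 95, 101, 132.
RsaI cuts after base 2 of each site, so after positions 96, 102, 133.
The StuI site (AGGCCT) starts at position 82.
StuI cuts after base 3 of each site, so after position 84.
Combined cut positions: 84, 96, 102, 133.
Circular molecule, 4 cuts → 4 fragments:
  85–96 → 12 bp
  97–102 → 6 bp
  103–133 → 31 bp
  134–176 then 1–84 → 43 + 84 = 127 bp
Sorted largest to smallest: 127, 31, 12, 6 bp.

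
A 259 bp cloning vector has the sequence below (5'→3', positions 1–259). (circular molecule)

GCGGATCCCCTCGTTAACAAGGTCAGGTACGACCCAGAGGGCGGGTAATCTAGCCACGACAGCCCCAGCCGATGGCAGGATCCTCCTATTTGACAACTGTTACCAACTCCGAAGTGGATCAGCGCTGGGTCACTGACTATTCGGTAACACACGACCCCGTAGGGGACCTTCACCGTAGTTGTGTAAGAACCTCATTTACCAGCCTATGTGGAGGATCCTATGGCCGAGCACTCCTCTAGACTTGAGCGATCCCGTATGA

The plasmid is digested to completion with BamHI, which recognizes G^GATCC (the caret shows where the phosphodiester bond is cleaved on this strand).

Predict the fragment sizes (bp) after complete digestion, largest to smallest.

135, 75, 49 bp

BamHI sites (GGATCC) start at positions 3, 78, 213.
BamHI cuts after the first base of each site, so after positions 3, 78, 213.
Circular molecule, 3 cuts → 3 fragments:
  4–78 → 75 bp
  79–213 → 135 bp
  214–259 then 1–3 → 46 + 3 = 49 bp
Sorted largest to smallest: 135, 75, 49 bp.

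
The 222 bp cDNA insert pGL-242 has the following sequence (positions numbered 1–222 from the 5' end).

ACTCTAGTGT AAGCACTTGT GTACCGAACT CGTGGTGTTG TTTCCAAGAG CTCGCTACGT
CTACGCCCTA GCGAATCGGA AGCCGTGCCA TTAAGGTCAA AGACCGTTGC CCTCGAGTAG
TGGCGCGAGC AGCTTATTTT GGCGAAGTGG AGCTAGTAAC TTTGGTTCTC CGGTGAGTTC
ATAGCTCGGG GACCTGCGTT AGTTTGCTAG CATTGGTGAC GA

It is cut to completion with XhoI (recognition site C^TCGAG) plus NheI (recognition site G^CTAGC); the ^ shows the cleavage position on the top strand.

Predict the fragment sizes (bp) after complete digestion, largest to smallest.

The XhoI site (CTCGAG) starts at position 112.
XhoI cuts after the first base of each site, so after position 112.
The NheI site (GCTAGC) starts at position 206.
NheI cuts after the first base of each site, so after position 206.
Combined cut positions: 112, 206.
Linear molecule, 2 cuts → 3 fragments:
  1–112 → 112 bp
  113–206 → 94 bp
  207–222 → 16 bp
Sorted largest to smallest: 112, 94, 16 bp.

112, 94, 16 bp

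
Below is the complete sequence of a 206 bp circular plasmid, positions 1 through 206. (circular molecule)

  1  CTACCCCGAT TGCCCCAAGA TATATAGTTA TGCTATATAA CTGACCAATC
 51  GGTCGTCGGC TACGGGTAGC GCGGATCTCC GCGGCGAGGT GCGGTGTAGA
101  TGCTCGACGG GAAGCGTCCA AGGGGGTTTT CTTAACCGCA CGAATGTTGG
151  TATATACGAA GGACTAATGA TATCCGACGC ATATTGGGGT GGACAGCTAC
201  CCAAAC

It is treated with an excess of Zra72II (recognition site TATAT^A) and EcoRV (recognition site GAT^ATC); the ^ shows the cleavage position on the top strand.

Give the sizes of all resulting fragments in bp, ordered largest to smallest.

Zra72II sites (TATATA) start at positions 21, 34, 151.
Zra72II cuts after base 5 of each site (before the last base), so after positions 25, 38, 155.
The EcoRV site (GATATC) starts at position 169.
EcoRV cuts after base 3 of each site, so after position 171.
Combined cut positions: 25, 38, 155, 171.
Circular molecule, 4 cuts → 4 fragments:
  26–38 → 13 bp
  39–155 → 117 bp
  156–171 → 16 bp
  172–206 then 1–25 → 35 + 25 = 60 bp
Sorted largest to smallest: 117, 60, 16, 13 bp.

117, 60, 16, 13 bp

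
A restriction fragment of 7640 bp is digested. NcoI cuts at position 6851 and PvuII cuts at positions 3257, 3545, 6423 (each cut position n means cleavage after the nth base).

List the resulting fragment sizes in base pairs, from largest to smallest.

Combined cut positions (sorted): 3257, 3545, 6423, 6851.
Linear molecule, 4 cuts → 5 fragments:
  3257 − 0 = 3257 bp
  3545 − 3257 = 288 bp
  6423 − 3545 = 2878 bp
  6851 − 6423 = 428 bp
  7640 − 6851 = 789 bp
Sorted largest to smallest: 3257, 2878, 789, 428, 288 bp.

3257, 2878, 789, 428, 288 bp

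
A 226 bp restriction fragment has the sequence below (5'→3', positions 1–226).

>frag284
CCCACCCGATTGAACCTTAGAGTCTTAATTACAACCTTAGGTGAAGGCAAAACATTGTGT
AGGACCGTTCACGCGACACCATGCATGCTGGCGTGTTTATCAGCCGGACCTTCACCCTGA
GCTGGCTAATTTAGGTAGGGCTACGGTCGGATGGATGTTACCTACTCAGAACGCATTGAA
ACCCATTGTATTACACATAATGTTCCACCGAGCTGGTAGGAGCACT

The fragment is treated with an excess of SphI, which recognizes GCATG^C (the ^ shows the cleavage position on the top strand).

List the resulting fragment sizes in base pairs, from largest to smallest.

The SphI site (GCATGC) starts at position 83.
SphI cuts after base 5 of each site (before the last base), so after position 87.
Linear molecule, 1 cut → 2 fragments:
  1–87 → 87 bp
  88–226 → 139 bp
Sorted largest to smallest: 139, 87 bp.

139, 87 bp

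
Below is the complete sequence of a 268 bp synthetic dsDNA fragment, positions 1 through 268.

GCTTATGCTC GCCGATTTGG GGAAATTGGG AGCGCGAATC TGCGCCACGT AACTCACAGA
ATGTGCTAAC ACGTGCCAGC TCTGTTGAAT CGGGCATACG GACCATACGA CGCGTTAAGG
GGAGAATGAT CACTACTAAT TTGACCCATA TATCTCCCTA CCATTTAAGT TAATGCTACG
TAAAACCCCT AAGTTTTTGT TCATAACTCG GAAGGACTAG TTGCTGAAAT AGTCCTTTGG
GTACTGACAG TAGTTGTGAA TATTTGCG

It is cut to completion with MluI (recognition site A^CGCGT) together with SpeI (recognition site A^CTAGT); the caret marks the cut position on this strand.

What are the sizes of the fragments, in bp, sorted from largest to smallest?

110, 106, 52 bp

The MluI site (ACGCGT) starts at position 110.
MluI cuts after the first base of each site, so after position 110.
The SpeI site (ACTAGT) starts at position 216.
SpeI cuts after the first base of each site, so after position 216.
Combined cut positions: 110, 216.
Linear molecule, 2 cuts → 3 fragments:
  1–110 → 110 bp
  111–216 → 106 bp
  217–268 → 52 bp
Sorted largest to smallest: 110, 106, 52 bp.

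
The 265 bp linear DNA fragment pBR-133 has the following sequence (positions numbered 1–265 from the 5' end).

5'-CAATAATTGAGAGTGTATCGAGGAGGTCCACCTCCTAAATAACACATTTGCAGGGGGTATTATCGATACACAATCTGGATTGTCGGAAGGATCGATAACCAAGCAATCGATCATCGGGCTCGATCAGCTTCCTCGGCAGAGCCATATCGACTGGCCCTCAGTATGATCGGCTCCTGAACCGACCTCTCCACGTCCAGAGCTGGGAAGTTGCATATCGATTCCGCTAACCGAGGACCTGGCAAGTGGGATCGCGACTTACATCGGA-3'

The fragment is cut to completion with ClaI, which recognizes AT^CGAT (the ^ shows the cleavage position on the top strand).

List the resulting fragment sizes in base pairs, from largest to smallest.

ClaI sites (ATCGAT) start at positions 62, 91, 106, 214.
ClaI cuts after base 2 of each site, so after positions 63, 92, 107, 215.
Linear molecule, 4 cuts → 5 fragments:
  1–63 → 63 bp
  64–92 → 29 bp
  93–107 → 15 bp
  108–215 → 108 bp
  216–265 → 50 bp
Sorted largest to smallest: 108, 63, 50, 29, 15 bp.

108, 63, 50, 29, 15 bp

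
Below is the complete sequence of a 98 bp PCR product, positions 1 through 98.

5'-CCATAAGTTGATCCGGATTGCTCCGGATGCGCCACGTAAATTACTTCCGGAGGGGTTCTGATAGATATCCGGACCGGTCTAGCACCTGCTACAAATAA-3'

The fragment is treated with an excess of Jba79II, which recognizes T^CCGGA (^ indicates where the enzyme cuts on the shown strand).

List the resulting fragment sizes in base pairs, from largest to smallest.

Jba79II sites (TCCGGA) start at positions 12, 22, 46, 68.
Jba79II cuts after the first base of each site, so after positions 12, 22, 46, 68.
Linear molecule, 4 cuts → 5 fragments:
  1–12 → 12 bp
  13–22 → 10 bp
  23–46 → 24 bp
  47–68 → 22 bp
  69–98 → 30 bp
Sorted largest to smallest: 30, 24, 22, 12, 10 bp.

30, 24, 22, 12, 10 bp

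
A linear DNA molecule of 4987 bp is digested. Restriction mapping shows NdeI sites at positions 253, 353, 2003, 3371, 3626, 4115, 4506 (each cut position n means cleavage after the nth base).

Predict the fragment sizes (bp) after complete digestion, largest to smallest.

1650, 1368, 489, 481, 391, 255, 253, 100 bp

Linear molecule, 7 cuts → 8 fragments:
  253 − 0 = 253 bp
  353 − 253 = 100 bp
  2003 − 353 = 1650 bp
  3371 − 2003 = 1368 bp
  3626 − 3371 = 255 bp
  4115 − 3626 = 489 bp
  4506 − 4115 = 391 bp
  4987 − 4506 = 481 bp
Sorted largest to smallest: 1650, 1368, 489, 481, 391, 255, 253, 100 bp.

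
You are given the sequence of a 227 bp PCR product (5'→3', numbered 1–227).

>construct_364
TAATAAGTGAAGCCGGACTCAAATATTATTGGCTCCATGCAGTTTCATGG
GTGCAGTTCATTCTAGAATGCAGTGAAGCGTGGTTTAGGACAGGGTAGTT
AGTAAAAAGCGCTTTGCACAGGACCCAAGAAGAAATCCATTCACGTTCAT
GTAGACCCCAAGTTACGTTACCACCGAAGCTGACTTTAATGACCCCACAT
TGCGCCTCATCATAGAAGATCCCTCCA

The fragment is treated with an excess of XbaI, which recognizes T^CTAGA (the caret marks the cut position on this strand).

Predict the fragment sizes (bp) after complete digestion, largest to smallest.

The XbaI site (TCTAGA) starts at position 62.
XbaI cuts after the first base of each site, so after position 62.
Linear molecule, 1 cut → 2 fragments:
  1–62 → 62 bp
  63–227 → 165 bp
Sorted largest to smallest: 165, 62 bp.

165, 62 bp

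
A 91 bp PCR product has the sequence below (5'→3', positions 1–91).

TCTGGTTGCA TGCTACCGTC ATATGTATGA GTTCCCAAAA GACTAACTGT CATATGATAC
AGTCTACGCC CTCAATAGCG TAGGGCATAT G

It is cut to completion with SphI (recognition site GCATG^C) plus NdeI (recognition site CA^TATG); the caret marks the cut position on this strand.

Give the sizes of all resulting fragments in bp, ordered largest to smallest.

35, 31, 12, 9, 4 bp

The SphI site (GCATGC) starts at position 8.
SphI cuts after base 5 of each site (before the last base), so after position 12.
NdeI sites (CATATG) start at positions 20, 51, 86.
NdeI cuts after base 2 of each site, so after positions 21, 52, 87.
Combined cut positions: 12, 21, 52, 87.
Linear molecule, 4 cuts → 5 fragments:
  1–12 → 12 bp
  13–21 → 9 bp
  22–52 → 31 bp
  53–87 → 35 bp
  88–91 → 4 bp
Sorted largest to smallest: 35, 31, 12, 9, 4 bp.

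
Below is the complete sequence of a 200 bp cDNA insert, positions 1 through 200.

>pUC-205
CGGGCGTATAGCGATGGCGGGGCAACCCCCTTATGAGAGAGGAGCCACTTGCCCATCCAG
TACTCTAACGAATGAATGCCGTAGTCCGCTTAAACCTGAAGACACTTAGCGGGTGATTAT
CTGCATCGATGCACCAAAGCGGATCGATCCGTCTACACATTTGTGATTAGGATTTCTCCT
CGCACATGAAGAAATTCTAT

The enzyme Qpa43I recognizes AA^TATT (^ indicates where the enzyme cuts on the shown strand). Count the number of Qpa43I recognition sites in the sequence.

No occurrence of AATATT is present in the sequence.
Qpa43I does not cut: 0 sites.

0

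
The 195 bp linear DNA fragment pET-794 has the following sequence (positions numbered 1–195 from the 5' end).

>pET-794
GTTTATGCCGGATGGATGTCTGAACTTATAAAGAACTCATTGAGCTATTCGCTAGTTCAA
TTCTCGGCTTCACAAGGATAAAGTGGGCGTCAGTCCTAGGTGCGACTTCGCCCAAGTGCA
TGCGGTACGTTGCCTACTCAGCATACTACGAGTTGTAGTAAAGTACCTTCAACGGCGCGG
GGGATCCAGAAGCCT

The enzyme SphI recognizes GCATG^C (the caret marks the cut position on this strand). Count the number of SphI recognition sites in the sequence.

GCATGC occurs starting at position 118.
SphI cuts at 1 site.

1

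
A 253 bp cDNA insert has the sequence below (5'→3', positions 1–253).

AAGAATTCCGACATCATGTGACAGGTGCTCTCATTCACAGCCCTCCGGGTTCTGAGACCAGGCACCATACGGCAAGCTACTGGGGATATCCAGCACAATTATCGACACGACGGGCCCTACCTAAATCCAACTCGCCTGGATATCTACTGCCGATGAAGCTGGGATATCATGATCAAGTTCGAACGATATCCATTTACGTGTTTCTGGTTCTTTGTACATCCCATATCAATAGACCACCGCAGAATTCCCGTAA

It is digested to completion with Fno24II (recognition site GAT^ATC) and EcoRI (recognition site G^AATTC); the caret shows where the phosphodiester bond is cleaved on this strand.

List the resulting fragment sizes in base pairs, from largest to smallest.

Fno24II sites (GATATC) start at positions 85, 139, 163, 185.
Fno24II cuts after base 3 of each site, so after positions 87, 141, 165, 187.
EcoRI sites (GAATTC) start at positions 3, 242.
EcoRI cuts after the first base of each site, so after positions 3, 242.
Combined cut positions: 3, 87, 141, 165, 187, 242.
Linear molecule, 6 cuts → 7 fragments:
  1–3 → 3 bp
  4–87 → 84 bp
  88–141 → 54 bp
  142–165 → 24 bp
  166–187 → 22 bp
  188–242 → 55 bp
  243–253 → 11 bp
Sorted largest to smallest: 84, 55, 54, 24, 22, 11, 3 bp.

84, 55, 54, 24, 22, 11, 3 bp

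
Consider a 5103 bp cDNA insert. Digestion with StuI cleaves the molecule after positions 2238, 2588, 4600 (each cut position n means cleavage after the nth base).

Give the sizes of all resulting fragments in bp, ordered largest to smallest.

2238, 2012, 503, 350 bp

Linear molecule, 3 cuts → 4 fragments:
  2238 − 0 = 2238 bp
  2588 − 2238 = 350 bp
  4600 − 2588 = 2012 bp
  5103 − 4600 = 503 bp
Sorted largest to smallest: 2238, 2012, 503, 350 bp.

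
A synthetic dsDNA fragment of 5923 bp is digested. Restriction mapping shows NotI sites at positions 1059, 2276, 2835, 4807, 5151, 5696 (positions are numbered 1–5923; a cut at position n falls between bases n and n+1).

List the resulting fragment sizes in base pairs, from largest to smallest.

Linear molecule, 6 cuts → 7 fragments:
  1059 − 0 = 1059 bp
  2276 − 1059 = 1217 bp
  2835 − 2276 = 559 bp
  4807 − 2835 = 1972 bp
  5151 − 4807 = 344 bp
  5696 − 5151 = 545 bp
  5923 − 5696 = 227 bp
Sorted largest to smallest: 1972, 1217, 1059, 559, 545, 344, 227 bp.

1972, 1217, 1059, 559, 545, 344, 227 bp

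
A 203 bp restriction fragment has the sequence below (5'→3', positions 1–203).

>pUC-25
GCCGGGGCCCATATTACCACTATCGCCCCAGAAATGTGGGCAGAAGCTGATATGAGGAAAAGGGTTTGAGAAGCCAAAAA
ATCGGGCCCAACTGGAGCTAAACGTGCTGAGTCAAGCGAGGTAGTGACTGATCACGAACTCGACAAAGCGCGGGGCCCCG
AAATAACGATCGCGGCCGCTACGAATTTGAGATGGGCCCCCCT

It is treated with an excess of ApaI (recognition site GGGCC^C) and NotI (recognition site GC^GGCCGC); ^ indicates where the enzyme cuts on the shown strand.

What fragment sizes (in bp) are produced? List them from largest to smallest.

79, 69, 25, 16, 9, 5 bp

ApaI sites (GGGCCC) start at positions 5, 84, 153, 194.
ApaI cuts after base 5 of each site (before the last base), so after positions 9, 88, 157, 198.
The NotI site (GCGGCCGC) starts at position 172.
NotI cuts after base 2 of each site, so after position 173.
Combined cut positions: 9, 88, 157, 173, 198.
Linear molecule, 5 cuts → 6 fragments:
  1–9 → 9 bp
  10–88 → 79 bp
  89–157 → 69 bp
  158–173 → 16 bp
  174–198 → 25 bp
  199–203 → 5 bp
Sorted largest to smallest: 79, 69, 25, 16, 9, 5 bp.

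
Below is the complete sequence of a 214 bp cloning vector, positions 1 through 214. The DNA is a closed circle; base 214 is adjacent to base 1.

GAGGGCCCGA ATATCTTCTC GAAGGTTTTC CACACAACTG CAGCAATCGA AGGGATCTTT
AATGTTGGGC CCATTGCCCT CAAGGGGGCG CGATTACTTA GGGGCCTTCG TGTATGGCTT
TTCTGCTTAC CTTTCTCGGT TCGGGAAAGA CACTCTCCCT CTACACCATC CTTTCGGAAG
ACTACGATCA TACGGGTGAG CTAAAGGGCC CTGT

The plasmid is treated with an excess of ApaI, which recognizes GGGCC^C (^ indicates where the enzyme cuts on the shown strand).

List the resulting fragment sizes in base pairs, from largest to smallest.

139, 64, 11 bp

ApaI sites (GGGCCC) start at positions 3, 67, 206.
ApaI cuts after base 5 of each site (before the last base), so after positions 7, 71, 210.
Circular molecule, 3 cuts → 3 fragments:
  8–71 → 64 bp
  72–210 → 139 bp
  211–214 then 1–7 → 4 + 7 = 11 bp
Sorted largest to smallest: 139, 64, 11 bp.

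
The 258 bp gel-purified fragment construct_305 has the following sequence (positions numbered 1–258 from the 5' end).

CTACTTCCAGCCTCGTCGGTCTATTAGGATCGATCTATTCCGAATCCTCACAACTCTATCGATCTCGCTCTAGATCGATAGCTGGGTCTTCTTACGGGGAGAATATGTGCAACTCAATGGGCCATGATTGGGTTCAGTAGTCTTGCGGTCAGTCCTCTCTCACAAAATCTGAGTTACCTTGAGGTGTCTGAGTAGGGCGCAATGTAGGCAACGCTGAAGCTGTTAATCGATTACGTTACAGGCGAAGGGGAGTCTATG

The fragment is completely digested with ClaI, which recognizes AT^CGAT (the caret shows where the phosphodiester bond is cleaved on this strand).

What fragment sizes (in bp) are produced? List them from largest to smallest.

ClaI sites (ATCGAT) start at positions 29, 58, 74, 226.
ClaI cuts after base 2 of each site, so after positions 30, 59, 75, 227.
Linear molecule, 4 cuts → 5 fragments:
  1–30 → 30 bp
  31–59 → 29 bp
  60–75 → 16 bp
  76–227 → 152 bp
  228–258 → 31 bp
Sorted largest to smallest: 152, 31, 30, 29, 16 bp.

152, 31, 30, 29, 16 bp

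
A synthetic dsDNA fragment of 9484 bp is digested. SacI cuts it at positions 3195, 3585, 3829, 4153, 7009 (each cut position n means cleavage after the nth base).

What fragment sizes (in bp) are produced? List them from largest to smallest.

Linear molecule, 5 cuts → 6 fragments:
  3195 − 0 = 3195 bp
  3585 − 3195 = 390 bp
  3829 − 3585 = 244 bp
  4153 − 3829 = 324 bp
  7009 − 4153 = 2856 bp
  9484 − 7009 = 2475 bp
Sorted largest to smallest: 3195, 2856, 2475, 390, 324, 244 bp.

3195, 2856, 2475, 390, 324, 244 bp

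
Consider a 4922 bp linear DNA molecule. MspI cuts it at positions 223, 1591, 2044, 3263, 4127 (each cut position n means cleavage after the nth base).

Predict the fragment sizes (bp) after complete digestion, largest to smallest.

1368, 1219, 864, 795, 453, 223 bp

Linear molecule, 5 cuts → 6 fragments:
  223 − 0 = 223 bp
  1591 − 223 = 1368 bp
  2044 − 1591 = 453 bp
  3263 − 2044 = 1219 bp
  4127 − 3263 = 864 bp
  4922 − 4127 = 795 bp
Sorted largest to smallest: 1368, 1219, 864, 795, 453, 223 bp.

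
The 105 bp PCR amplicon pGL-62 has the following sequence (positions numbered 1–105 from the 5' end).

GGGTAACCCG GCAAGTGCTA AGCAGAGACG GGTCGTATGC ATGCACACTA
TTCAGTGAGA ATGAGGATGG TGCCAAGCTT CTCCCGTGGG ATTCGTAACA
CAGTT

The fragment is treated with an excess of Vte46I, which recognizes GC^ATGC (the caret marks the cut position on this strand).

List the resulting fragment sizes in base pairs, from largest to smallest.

The Vte46I site (GCATGC) starts at position 39.
Vte46I cuts after base 2 of each site, so after position 40.
Linear molecule, 1 cut → 2 fragments:
  1–40 → 40 bp
  41–105 → 65 bp
Sorted largest to smallest: 65, 40 bp.

65, 40 bp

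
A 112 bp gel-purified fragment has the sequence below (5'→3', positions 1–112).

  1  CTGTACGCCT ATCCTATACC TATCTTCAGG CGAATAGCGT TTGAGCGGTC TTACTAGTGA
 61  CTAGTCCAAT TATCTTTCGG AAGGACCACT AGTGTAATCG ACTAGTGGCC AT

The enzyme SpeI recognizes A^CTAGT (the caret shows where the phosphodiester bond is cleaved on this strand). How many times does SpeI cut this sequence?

ACTAGT occurs starting at positions 53, 60, 88, 101.
SpeI cuts at 4 sites.

4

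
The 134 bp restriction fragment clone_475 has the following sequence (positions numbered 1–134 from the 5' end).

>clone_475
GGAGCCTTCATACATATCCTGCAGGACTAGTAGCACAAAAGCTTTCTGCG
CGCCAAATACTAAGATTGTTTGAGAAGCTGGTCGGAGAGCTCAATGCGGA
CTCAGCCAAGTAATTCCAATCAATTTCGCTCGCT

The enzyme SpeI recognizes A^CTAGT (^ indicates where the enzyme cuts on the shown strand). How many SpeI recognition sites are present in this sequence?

1

ACTAGT occurs starting at position 26.
SpeI cuts at 1 site.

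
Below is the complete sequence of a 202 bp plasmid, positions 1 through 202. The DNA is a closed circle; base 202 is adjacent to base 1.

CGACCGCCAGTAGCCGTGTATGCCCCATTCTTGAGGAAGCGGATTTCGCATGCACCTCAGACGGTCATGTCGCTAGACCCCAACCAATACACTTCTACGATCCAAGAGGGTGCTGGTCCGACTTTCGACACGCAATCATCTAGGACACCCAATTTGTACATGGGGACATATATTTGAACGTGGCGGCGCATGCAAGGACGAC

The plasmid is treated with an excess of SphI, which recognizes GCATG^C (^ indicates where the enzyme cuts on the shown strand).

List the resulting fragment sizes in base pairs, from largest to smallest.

140, 62 bp

SphI sites (GCATGC) start at positions 48, 188.
SphI cuts after base 5 of each site (before the last base), so after positions 52, 192.
Circular molecule, 2 cuts → 2 fragments:
  53–192 → 140 bp
  193–202 then 1–52 → 10 + 52 = 62 bp
Sorted largest to smallest: 140, 62 bp.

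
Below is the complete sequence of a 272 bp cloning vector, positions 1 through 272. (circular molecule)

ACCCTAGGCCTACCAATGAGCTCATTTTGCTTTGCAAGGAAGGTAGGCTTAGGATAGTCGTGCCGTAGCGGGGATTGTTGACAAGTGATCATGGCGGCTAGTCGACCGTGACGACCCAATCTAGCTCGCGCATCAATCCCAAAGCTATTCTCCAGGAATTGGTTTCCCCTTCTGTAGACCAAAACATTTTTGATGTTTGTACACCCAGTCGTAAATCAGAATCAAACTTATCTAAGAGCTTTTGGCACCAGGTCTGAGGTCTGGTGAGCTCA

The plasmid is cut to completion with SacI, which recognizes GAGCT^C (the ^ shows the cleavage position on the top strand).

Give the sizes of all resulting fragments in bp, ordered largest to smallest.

SacI sites (GAGCTC) start at positions 18, 266.
SacI cuts after base 5 of each site (before the last base), so after positions 22, 270.
Circular molecule, 2 cuts → 2 fragments:
  23–270 → 248 bp
  271–272 then 1–22 → 2 + 22 = 24 bp
Sorted largest to smallest: 248, 24 bp.

248, 24 bp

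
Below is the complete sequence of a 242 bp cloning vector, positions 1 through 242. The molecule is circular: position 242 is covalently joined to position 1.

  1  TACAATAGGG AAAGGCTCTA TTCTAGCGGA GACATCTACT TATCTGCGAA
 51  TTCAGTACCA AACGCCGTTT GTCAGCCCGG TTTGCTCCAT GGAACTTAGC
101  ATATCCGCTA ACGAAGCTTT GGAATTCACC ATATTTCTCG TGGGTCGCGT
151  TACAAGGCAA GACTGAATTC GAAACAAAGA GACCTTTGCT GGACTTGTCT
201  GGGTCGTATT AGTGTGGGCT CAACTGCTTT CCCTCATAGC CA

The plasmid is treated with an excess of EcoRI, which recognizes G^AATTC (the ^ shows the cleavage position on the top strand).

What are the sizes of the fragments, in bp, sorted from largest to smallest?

125, 74, 43 bp

EcoRI sites (GAATTC) start at positions 48, 122, 165.
EcoRI cuts after the first base of each site, so after positions 48, 122, 165.
Circular molecule, 3 cuts → 3 fragments:
  49–122 → 74 bp
  123–165 → 43 bp
  166–242 then 1–48 → 77 + 48 = 125 bp
Sorted largest to smallest: 125, 74, 43 bp.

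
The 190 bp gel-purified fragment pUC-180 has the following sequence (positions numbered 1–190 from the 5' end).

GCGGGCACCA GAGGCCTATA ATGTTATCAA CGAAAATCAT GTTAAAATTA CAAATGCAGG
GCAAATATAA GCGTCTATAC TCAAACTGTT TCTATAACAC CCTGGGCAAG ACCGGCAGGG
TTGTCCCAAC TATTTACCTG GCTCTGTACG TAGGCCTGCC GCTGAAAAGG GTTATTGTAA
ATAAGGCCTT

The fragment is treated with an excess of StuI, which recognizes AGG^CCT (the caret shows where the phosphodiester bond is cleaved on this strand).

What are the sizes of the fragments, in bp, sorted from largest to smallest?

StuI sites (AGGCCT) start at positions 12, 152, 184.
StuI cuts after base 3 of each site, so after positions 14, 154, 186.
Linear molecule, 3 cuts → 4 fragments:
  1–14 → 14 bp
  15–154 → 140 bp
  155–186 → 32 bp
  187–190 → 4 bp
Sorted largest to smallest: 140, 32, 14, 4 bp.

140, 32, 14, 4 bp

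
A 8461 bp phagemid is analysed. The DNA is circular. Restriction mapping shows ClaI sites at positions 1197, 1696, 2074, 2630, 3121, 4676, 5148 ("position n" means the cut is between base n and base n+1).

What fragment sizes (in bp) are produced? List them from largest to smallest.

Circular molecule, 7 cuts → 7 fragments:
  1696 − 1197 = 499 bp
  2074 − 1696 = 378 bp
  2630 − 2074 = 556 bp
  3121 − 2630 = 491 bp
  4676 − 3121 = 1555 bp
  5148 − 4676 = 472 bp
  wrap: 8461 − 5148 + 1197 = 4510 bp
Sorted largest to smallest: 4510, 1555, 556, 499, 491, 472, 378 bp.

4510, 1555, 556, 499, 491, 472, 378 bp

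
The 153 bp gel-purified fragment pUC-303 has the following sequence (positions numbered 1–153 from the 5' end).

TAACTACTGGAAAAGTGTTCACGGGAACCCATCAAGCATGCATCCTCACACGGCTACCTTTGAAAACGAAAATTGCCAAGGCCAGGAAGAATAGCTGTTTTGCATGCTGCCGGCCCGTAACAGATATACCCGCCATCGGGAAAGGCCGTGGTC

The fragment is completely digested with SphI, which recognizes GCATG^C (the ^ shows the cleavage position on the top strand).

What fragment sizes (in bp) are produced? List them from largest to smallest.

SphI sites (GCATGC) start at positions 36, 102.
SphI cuts after base 5 of each site (before the last base), so after positions 40, 106.
Linear molecule, 2 cuts → 3 fragments:
  1–40 → 40 bp
  41–106 → 66 bp
  107–153 → 47 bp
Sorted largest to smallest: 66, 47, 40 bp.

66, 47, 40 bp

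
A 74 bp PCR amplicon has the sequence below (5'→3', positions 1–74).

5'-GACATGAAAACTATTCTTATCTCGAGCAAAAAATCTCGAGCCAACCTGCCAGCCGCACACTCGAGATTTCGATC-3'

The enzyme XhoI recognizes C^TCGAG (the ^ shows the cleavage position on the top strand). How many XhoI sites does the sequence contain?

3

CTCGAG occurs starting at positions 21, 35, 60.
XhoI cuts at 3 sites.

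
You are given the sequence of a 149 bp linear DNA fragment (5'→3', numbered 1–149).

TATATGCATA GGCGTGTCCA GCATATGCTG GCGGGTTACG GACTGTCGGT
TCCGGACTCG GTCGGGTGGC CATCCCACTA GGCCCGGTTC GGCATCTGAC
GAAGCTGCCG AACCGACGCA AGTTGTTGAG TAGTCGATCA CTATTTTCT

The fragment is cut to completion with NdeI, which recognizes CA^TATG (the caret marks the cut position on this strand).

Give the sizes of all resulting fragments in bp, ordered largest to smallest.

126, 23 bp

The NdeI site (CATATG) starts at position 22.
NdeI cuts after base 2 of each site, so after position 23.
Linear molecule, 1 cut → 2 fragments:
  1–23 → 23 bp
  24–149 → 126 bp
Sorted largest to smallest: 126, 23 bp.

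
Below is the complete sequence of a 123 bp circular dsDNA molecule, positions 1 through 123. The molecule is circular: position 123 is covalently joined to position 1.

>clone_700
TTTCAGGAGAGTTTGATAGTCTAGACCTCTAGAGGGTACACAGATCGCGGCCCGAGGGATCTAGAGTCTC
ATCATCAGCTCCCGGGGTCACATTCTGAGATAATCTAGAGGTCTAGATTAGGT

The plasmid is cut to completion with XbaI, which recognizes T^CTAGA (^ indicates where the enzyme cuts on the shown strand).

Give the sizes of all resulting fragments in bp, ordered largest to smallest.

XbaI sites (TCTAGA) start at positions 20, 28, 60, 104, 112.
XbaI cuts after the first base of each site, so after positions 20, 28, 60, 104, 112.
Circular molecule, 5 cuts → 5 fragments:
  21–28 → 8 bp
  29–60 → 32 bp
  61–104 → 44 bp
  105–112 → 8 bp
  113–123 then 1–20 → 11 + 20 = 31 bp
Sorted largest to smallest: 44, 32, 31, 8, 8 bp.

44, 32, 31, 8, 8 bp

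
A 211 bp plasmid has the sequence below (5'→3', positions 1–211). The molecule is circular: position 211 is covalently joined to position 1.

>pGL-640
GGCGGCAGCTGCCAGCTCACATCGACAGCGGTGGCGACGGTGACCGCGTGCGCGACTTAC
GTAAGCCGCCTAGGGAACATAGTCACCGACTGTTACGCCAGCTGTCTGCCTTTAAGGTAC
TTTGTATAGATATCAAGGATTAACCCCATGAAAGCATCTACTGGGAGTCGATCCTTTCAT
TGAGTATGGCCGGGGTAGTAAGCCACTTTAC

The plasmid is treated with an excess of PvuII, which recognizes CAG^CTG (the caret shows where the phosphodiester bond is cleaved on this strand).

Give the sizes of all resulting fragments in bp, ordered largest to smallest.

118, 93 bp

PvuII sites (CAGCTG) start at positions 6, 99.
PvuII cuts after base 3 of each site, so after positions 8, 101.
Circular molecule, 2 cuts → 2 fragments:
  9–101 → 93 bp
  102–211 then 1–8 → 110 + 8 = 118 bp
Sorted largest to smallest: 118, 93 bp.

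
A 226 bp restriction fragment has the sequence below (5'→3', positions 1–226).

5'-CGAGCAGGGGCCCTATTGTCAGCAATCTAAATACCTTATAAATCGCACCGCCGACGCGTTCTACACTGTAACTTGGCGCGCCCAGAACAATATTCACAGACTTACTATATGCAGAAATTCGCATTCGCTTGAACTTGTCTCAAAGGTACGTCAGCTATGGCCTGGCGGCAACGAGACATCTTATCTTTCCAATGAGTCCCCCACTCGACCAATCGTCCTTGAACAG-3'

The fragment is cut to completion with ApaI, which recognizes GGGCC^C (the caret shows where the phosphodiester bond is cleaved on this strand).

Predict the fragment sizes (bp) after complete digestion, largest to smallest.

The ApaI site (GGGCCC) starts at position 8.
ApaI cuts after base 5 of each site (before the last base), so after position 12.
Linear molecule, 1 cut → 2 fragments:
  1–12 → 12 bp
  13–226 → 214 bp
Sorted largest to smallest: 214, 12 bp.

214, 12 bp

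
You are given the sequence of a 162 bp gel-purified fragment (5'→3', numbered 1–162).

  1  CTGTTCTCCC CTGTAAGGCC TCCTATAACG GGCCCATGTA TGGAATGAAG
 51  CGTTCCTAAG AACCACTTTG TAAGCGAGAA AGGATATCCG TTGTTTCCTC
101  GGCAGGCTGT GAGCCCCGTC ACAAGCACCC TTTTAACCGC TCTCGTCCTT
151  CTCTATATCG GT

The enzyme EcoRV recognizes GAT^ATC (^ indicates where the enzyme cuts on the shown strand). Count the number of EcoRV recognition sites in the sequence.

GATATC occurs starting at position 83.
EcoRV cuts at 1 site.

1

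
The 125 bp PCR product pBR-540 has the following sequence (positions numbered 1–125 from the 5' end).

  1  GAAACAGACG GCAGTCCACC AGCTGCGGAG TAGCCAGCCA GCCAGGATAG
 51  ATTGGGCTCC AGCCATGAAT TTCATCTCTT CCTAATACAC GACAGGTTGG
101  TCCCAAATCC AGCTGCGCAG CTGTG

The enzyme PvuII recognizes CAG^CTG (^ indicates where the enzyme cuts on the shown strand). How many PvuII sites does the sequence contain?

3

CAGCTG occurs starting at positions 20, 110, 118.
PvuII cuts at 3 sites.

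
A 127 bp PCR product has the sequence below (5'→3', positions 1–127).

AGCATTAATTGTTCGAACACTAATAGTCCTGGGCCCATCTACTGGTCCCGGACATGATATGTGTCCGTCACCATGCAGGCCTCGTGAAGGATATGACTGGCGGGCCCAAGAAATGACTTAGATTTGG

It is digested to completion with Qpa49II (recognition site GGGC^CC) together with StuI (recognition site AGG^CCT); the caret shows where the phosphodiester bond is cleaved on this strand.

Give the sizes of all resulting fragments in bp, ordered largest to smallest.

45, 34, 26, 22 bp

Qpa49II sites (GGGCCC) start at positions 31, 102.
Qpa49II cuts after base 4 of each site, so after positions 34, 105.
The StuI site (AGGCCT) starts at position 77.
StuI cuts after base 3 of each site, so after position 79.
Combined cut positions: 34, 79, 105.
Linear molecule, 3 cuts → 4 fragments:
  1–34 → 34 bp
  35–79 → 45 bp
  80–105 → 26 bp
  106–127 → 22 bp
Sorted largest to smallest: 45, 34, 26, 22 bp.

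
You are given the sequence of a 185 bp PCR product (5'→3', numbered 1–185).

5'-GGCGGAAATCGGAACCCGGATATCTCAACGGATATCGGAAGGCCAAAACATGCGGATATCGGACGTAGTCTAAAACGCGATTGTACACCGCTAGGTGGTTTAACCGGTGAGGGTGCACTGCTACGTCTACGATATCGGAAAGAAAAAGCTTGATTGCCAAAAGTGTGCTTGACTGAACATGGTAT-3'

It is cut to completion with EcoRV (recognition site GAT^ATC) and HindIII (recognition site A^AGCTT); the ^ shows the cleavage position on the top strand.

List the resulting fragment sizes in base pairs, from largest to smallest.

76, 39, 24, 21, 13, 12 bp

EcoRV sites (GATATC) start at positions 19, 31, 55, 131.
EcoRV cuts after base 3 of each site, so after positions 21, 33, 57, 133.
The HindIII site (AAGCTT) starts at position 146.
HindIII cuts after the first base of each site, so after position 146.
Combined cut positions: 21, 33, 57, 133, 146.
Linear molecule, 5 cuts → 6 fragments:
  1–21 → 21 bp
  22–33 → 12 bp
  34–57 → 24 bp
  58–133 → 76 bp
  134–146 → 13 bp
  147–185 → 39 bp
Sorted largest to smallest: 76, 39, 24, 21, 13, 12 bp.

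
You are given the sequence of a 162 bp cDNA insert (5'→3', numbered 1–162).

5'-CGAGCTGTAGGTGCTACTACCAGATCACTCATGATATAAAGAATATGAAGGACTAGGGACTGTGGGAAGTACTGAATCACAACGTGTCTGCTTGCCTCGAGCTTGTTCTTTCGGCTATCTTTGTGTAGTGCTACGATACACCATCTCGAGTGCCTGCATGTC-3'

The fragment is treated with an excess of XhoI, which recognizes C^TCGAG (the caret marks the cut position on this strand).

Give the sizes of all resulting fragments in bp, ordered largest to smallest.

96, 49, 17 bp

XhoI sites (CTCGAG) start at positions 96, 145.
XhoI cuts after the first base of each site, so after positions 96, 145.
Linear molecule, 2 cuts → 3 fragments:
  1–96 → 96 bp
  97–145 → 49 bp
  146–162 → 17 bp
Sorted largest to smallest: 96, 49, 17 bp.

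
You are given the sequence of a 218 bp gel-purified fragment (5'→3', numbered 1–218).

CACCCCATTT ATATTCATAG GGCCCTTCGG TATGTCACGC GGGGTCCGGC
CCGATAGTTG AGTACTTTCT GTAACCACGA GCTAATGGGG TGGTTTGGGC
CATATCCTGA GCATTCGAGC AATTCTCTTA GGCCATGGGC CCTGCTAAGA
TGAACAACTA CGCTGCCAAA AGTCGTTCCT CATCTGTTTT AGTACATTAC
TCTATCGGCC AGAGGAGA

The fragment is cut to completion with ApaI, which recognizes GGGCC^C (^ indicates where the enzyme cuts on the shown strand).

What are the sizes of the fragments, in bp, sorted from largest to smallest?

ApaI sites (GGGCCC) start at positions 20, 137.
ApaI cuts after base 5 of each site (before the last base), so after positions 24, 141.
Linear molecule, 2 cuts → 3 fragments:
  1–24 → 24 bp
  25–141 → 117 bp
  142–218 → 77 bp
Sorted largest to smallest: 117, 77, 24 bp.

117, 77, 24 bp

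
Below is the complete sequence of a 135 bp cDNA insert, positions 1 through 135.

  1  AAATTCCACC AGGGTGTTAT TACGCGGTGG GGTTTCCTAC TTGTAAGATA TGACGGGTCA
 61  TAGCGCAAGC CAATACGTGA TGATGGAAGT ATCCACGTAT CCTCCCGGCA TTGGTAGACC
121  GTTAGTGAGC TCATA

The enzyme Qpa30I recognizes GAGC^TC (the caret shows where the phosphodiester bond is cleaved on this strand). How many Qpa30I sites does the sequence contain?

1

GAGCTC occurs starting at position 127.
Qpa30I cuts at 1 site.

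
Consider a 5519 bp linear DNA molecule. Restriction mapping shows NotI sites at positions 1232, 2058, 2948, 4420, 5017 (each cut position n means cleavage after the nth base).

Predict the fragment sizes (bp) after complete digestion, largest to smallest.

Linear molecule, 5 cuts → 6 fragments:
  1232 − 0 = 1232 bp
  2058 − 1232 = 826 bp
  2948 − 2058 = 890 bp
  4420 − 2948 = 1472 bp
  5017 − 4420 = 597 bp
  5519 − 5017 = 502 bp
Sorted largest to smallest: 1472, 1232, 890, 826, 597, 502 bp.

1472, 1232, 890, 826, 597, 502 bp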